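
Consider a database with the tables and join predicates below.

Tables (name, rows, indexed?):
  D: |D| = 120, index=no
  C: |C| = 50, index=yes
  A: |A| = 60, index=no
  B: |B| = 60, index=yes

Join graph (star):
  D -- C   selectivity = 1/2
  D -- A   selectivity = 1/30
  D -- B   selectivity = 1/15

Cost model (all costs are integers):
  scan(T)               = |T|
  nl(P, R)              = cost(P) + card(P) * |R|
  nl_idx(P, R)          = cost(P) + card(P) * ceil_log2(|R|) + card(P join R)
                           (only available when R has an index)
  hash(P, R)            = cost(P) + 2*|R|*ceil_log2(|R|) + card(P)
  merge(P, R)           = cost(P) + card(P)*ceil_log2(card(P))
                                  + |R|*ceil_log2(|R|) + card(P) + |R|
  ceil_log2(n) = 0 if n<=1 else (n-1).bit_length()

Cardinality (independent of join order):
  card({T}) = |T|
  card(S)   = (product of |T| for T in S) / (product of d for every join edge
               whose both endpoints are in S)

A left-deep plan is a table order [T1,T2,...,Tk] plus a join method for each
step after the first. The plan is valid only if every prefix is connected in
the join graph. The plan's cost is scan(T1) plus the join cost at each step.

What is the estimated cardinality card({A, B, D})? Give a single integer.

Tables in S: A(60), B(60), D(120)
Edges inside S: D-A(d=30), D-B(d=15)
numerator = 60 * 60 * 120 = 432000
denominator = 30 * 15 = 450
card(S) = 432000 / 450 = 960

960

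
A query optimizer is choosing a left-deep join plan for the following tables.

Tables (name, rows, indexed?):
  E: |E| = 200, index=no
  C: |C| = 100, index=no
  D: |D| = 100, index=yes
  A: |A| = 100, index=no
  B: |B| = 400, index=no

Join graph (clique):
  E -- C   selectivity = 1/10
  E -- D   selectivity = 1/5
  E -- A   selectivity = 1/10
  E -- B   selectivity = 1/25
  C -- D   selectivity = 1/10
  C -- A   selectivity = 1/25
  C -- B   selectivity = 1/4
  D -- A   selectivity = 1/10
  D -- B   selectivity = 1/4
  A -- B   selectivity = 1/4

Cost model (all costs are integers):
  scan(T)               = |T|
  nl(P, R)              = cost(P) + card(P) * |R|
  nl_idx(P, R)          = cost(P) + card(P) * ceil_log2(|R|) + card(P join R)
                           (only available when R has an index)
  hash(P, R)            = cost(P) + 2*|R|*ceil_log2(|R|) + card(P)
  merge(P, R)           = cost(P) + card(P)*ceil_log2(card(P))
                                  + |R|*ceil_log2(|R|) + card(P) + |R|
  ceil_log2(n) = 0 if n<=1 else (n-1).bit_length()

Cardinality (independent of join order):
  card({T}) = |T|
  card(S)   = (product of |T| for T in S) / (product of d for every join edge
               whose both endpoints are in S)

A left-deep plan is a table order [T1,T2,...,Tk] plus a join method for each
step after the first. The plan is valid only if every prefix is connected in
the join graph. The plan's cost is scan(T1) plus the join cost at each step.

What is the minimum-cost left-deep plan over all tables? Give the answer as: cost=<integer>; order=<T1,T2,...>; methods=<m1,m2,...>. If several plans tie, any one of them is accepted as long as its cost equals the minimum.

cost=12440; order=A,C,D,E,B; methods=hash,hash,hash,merge

Selinger DP (subsets sized 1..n):
  {E}: scan cost=200, card=200
  {C}: scan cost=100, card=100
  {D}: scan cost=100, card=100
  {A}: scan cost=100, card=100
  {B}: scan cost=400, card=400
  {CE}: card=2000; try (C,hash)→1800, (E,merge)→2700, (C,merge)→2800, (E,hash)→3400, (E,nl)→20100, (C,nl)→20200; best=1800 via (C,hash)
  {DE}: card=4000; try (D,hash)→1800, (E,merge)→2700, (D,merge)→2800, (E,hash)→3400, (D,nl_idx)→5600, (E,nl)→20100 …(+1); best=1800 via (D,hash)
  {AE}: card=2000; try (A,hash)→1800, (E,merge)→2700, (A,merge)→2800, (E,hash)→3400, (E,nl)→20100, (A,nl)→20200; best=1800 via (A,hash)
  {BE}: card=3200; try (E,hash)→4000, (B,merge)→6000, (E,merge)→6200, (B,hash)→7600, (B,nl)→80200, (E,nl)→80400; best=4000 via (E,hash)
  {CD}: card=1000; try (D,hash)→1600, (C,hash)→1600, (D,merge)→1700, (C,merge)→1700, (D,nl_idx)→1800, (D,nl)→10100 …(+1); best=1600 via (D,hash)
  {AC}: card=400; try (C,hash)→1600, (A,hash)→1600, (C,merge)→1700, (A,merge)→1700, (C,nl)→10100, (A,nl)→10100; best=1600 via (C,hash)
  {BC}: card=10000; try (C,hash)→2200, (B,merge)→4900, (C,merge)→5200, (B,hash)→7400, (B,nl)→40100, (C,nl)→40400; best=2200 via (C,hash)
  {AD}: card=1000; try (D,hash)→1600, (A,hash)→1600, (D,merge)→1700, (A,merge)→1700, (D,nl_idx)→1800, (D,nl)→10100 …(+1); best=1600 via (D,hash)
  {BD}: card=10000; try (D,hash)→2200, (B,merge)→4900, (D,merge)→5200, (B,hash)→7400, (D,nl_idx)→13200, (B,nl)→40100 …(+1); best=2200 via (D,hash)
  {AB}: card=10000; try (A,hash)→2200, (B,merge)→4900, (A,merge)→5200, (B,hash)→7400, (B,nl)→40100, (A,nl)→40400; best=2200 via (A,hash)
  {CDE}: card=4000; try (D,hash)→5200, (E,hash)→5800, (C,hash)→7200, (E,merge)→14400, (D,nl_idx)→19800, (D,merge)→26600 …(+4); best=5200 via (D,hash)
  {ACE}: card=800; try (E,hash)→5200, (C,hash)→5200, (A,hash)→5200, (E,merge)→7400, (C,merge)→26600, (A,merge)→26600 …(+3); best=5200 via (E,hash)
  {BCE}: card=8000; try (C,hash)→8600, (B,hash)→11000, (E,hash)→15400, (B,merge)→29800, (C,merge)→46400, (E,merge)→154000 …(+3); best=8600 via (C,hash)
  {ADE}: card=4000; try (D,hash)→5200, (E,hash)→5800, (A,hash)→7200, (E,merge)→14400, (D,nl_idx)→19800, (D,merge)→26600 …(+4); best=5200 via (D,hash)
  {BDE}: card=16000; try (D,hash)→8600, (B,hash)→13000, (E,hash)→15400, (D,nl_idx)→42400, (D,merge)→46400, (B,merge)→57800 …(+4); best=8600 via (D,hash)
  {ABE}: card=8000; try (A,hash)→8600, (B,hash)→11000, (E,hash)→15400, (B,merge)→29800, (A,merge)→46400, (E,merge)→154000 …(+3); best=8600 via (A,hash)
  {ACD}: card=400; try (D,hash)→3400, (C,hash)→4000, (A,hash)→4000, (D,nl_idx)→4800, (D,merge)→6400, (C,merge)→13400 …(+4); best=3400 via (D,hash)
  {BCD}: card=25000; try (B,hash)→9800, (D,hash)→13600, (C,hash)→13600, (B,merge)→16600, (D,nl_idx)→97200, (D,merge)→153000 …(+4); best=9800 via (B,hash)
  {ABC}: card=10000; try (B,hash)→9200, (B,merge)→9600, (C,hash)→13600, (A,hash)→13600, (C,merge)→153000, (A,merge)→153000 …(+3); best=9200 via (B,hash)
  {ABD}: card=25000; try (B,hash)→9800, (D,hash)→13600, (A,hash)→13600, (B,merge)→16600, (D,nl_idx)→97200, (D,merge)→153000 …(+4); best=9800 via (B,hash)
  {ACDE}: card=160; try (E,hash)→7000, (D,hash)→7400, (E,merge)→9200, (C,hash)→10600, (A,hash)→10600, (D,nl_idx)→10960 …(+7); best=7000 via (E,hash)
  {BCDE}: card=4000; try (B,hash)→16400, (D,hash)→18000, (C,hash)→26000, (E,hash)→38000, (B,merge)→61200, (D,nl_idx)→68600 …(+7); best=16400 via (B,hash)
  {ABCE}: card=800; try (B,hash)→13200, (C,hash)→18000, (B,merge)→18000, (A,hash)→18000, (E,hash)→22400, (C,merge)→121400 …(+6); best=13200 via (B,hash)
  {ABDE}: card=4000; try (B,hash)→16400, (D,hash)→18000, (A,hash)→26000, (E,hash)→38000, (B,merge)→61200, (D,nl_idx)→68600 …(+7); best=16400 via (B,hash)
  {ABCD}: card=2500; try (B,hash)→11000, (B,merge)→11400, (D,hash)→20600, (C,hash)→36200, (A,hash)→36200, (D,nl_idx)→81700 …(+7); best=11000 via (B,hash)
  {ABCDE}: card=40; try (B,merge)→12440, (B,hash)→14360, (D,hash)→15400, (E,hash)→16700, (D,nl_idx)→18840, (C,hash)→21800 …(+10); best=12440 via (B,merge)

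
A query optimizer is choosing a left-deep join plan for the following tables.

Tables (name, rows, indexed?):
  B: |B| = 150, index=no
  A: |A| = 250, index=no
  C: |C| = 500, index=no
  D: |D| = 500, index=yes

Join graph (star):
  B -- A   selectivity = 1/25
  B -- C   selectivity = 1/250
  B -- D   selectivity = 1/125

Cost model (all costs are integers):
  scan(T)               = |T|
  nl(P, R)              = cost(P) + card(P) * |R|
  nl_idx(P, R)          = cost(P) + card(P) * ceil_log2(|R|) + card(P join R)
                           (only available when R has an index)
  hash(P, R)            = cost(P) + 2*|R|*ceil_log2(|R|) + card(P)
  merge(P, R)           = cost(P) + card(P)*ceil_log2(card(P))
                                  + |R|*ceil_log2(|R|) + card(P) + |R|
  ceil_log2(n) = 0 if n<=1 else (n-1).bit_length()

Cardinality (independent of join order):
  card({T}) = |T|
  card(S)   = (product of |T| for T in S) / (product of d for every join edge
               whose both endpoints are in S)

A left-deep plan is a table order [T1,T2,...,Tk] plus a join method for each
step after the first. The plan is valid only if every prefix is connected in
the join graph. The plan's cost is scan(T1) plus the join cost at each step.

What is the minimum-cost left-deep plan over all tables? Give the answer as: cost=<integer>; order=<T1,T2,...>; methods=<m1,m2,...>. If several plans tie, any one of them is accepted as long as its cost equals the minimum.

Selinger DP (subsets sized 1..n):
  {B}: scan cost=150, card=150
  {A}: scan cost=250, card=250
  {C}: scan cost=500, card=500
  {D}: scan cost=500, card=500
  {AB}: card=1500; try (B,hash)→2900, (A,merge)→3750, (B,merge)→3850, (A,hash)→4300, (A,nl)→37650, (B,nl)→37750; best=2900 via (B,hash)
  {BC}: card=300; try (B,hash)→3400, (C,merge)→6500, (B,merge)→6850, (C,hash)→9300, (C,nl)→75150, (B,nl)→75500; best=3400 via (B,hash)
  {BD}: card=600; try (D,nl_idx)→2100, (B,hash)→3400, (D,merge)→6500, (B,merge)→6850, (D,hash)→9300, (D,nl)→75150 …(+1); best=2100 via (D,nl_idx)
  {ABC}: card=3000; try (A,hash)→7700, (A,merge)→8650, (C,hash)→13400, (C,merge)→25900, (A,nl)→78400, (C,nl)→752900; best=7700 via (A,hash)
  {ABD}: card=6000; try (A,hash)→6700, (A,merge)→10950, (D,hash)→13400, (D,nl_idx)→22400, (D,merge)→25900, (A,nl)→152100 …(+1); best=6700 via (A,hash)
  {BCD}: card=1200; try (D,nl_idx)→7300, (D,merge)→11400, (C,hash)→11700, (D,hash)→12700, (C,merge)→13700, (D,nl)→153400 …(+1); best=7300 via (D,nl_idx)
  {ABCD}: card=12000; try (A,hash)→12500, (D,hash)→19700, (C,hash)→21700, (A,merge)→23950, (D,nl_idx)→46700, (D,merge)→51700 …(+4); best=12500 via (A,hash)

cost=12500; order=C,B,D,A; methods=hash,nl_idx,hash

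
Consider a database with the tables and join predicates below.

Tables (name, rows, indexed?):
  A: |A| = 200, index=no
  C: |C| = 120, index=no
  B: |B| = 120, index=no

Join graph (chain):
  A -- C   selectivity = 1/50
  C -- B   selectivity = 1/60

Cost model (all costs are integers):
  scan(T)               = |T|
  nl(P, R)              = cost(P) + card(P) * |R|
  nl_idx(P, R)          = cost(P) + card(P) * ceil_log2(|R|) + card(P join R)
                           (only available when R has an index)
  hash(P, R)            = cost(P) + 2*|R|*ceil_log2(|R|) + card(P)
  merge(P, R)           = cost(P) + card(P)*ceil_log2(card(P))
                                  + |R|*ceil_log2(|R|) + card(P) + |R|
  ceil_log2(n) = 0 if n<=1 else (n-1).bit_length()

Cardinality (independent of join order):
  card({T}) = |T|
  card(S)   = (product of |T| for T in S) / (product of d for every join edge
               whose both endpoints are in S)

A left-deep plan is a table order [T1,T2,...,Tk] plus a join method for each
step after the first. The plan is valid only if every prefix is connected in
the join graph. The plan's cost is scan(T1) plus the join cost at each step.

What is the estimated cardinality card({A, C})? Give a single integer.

Tables in S: A(200), C(120)
Edges inside S: A-C(d=50)
numerator = 200 * 120 = 24000
denominator = 50 = 50
card(S) = 24000 / 50 = 480

480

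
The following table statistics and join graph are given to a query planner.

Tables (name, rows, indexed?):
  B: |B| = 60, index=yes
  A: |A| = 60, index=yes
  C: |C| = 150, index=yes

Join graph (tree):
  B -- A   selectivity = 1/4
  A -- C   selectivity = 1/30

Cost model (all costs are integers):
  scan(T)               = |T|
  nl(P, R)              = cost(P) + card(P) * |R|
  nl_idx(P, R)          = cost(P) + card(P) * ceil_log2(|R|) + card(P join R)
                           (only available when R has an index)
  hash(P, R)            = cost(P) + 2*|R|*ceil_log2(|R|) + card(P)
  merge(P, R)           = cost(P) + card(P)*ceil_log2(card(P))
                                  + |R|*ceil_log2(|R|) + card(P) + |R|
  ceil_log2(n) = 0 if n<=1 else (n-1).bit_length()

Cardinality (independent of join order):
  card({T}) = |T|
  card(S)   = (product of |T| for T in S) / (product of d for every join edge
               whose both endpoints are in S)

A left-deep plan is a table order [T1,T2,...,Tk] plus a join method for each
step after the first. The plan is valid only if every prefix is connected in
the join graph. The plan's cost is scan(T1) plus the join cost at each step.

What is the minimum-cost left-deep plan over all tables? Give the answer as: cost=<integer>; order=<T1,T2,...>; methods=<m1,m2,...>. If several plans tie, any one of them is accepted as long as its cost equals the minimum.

Selinger DP (subsets sized 1..n):
  {B}: scan cost=60, card=60
  {A}: scan cost=60, card=60
  {C}: scan cost=150, card=150
  {AB}: card=900; try (B,hash)→840, (A,hash)→840, (B,merge)→900, (A,merge)→900, (B,nl_idx)→1320, (A,nl_idx)→1320 …(+2); best=840 via (B,hash)
  {AC}: card=300; try (C,nl_idx)→840, (A,hash)→1020, (A,nl_idx)→1350, (C,merge)→1830, (A,merge)→1920, (C,hash)→2520 …(+2); best=840 via (C,nl_idx)
  {ABC}: card=4500; try (B,hash)→1860, (C,hash)→4140, (B,merge)→4260, (B,nl_idx)→7140, (C,merge)→12090, (C,nl_idx)→12540 …(+2); best=1860 via (B,hash)

cost=1860; order=A,C,B; methods=nl_idx,hash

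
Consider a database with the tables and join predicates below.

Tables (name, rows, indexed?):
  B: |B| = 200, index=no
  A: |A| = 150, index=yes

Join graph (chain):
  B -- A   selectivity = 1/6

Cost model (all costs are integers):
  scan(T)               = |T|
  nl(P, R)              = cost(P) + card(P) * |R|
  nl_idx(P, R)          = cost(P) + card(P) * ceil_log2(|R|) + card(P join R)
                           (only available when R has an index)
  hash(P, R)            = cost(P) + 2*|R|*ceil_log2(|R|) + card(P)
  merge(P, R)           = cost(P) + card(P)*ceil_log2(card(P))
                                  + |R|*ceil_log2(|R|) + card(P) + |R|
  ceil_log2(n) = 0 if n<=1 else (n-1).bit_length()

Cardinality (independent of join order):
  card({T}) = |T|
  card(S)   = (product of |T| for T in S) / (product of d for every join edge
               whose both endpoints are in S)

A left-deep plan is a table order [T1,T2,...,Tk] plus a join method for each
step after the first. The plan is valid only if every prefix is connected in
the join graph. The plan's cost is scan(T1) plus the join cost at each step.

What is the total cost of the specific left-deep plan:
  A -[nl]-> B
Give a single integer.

30150

step 1: scan A: cost=150, card=150
step 2: join B via nl
    card(P join B) = 150*200/(6) = 5000
    cost = 150 + 150*200 = 30150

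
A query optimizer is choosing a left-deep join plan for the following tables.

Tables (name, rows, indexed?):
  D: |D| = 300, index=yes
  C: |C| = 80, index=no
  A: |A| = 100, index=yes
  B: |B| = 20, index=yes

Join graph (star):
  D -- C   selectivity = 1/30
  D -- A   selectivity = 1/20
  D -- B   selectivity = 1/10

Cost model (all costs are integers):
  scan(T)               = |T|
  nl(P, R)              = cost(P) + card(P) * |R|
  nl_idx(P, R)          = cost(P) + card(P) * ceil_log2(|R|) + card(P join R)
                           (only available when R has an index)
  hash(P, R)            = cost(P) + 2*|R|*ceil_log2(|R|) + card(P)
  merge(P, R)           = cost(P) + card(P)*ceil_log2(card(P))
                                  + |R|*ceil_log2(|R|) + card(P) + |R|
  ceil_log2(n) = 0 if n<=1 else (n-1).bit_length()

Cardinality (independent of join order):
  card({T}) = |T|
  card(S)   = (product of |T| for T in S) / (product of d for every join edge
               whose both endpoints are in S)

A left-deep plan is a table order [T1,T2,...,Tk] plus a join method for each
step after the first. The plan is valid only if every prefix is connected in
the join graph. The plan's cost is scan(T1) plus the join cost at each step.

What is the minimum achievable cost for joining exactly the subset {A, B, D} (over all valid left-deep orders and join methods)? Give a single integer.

Selinger DP over subsets of {A,B,D}:
  {D}: scan cost=300, card=300
  {A}: scan cost=100, card=100
  {B}: scan cost=20, card=20
  {AD}: card=1500; try (A,hash)→2000, (D,nl_idx)→2500, (D,merge)→3900, (A,nl_idx)→3900, (A,merge)→4100, (D,hash)→5600 …(+2); best=2000 via (A,hash)
  {BD}: card=600; try (D,nl_idx)→800, (B,hash)→800, (B,nl_idx)→2400, (D,merge)→3140, (B,merge)→3420, (D,hash)→5440 …(+2); best=800 via (D,nl_idx)
  {ABD}: card=3000; try (A,hash)→2800, (B,hash)→3700, (A,nl_idx)→8000, (A,merge)→8200, (B,nl_idx)→12500, (B,merge)→20120 …(+2); best=2800 via (A,hash)

2800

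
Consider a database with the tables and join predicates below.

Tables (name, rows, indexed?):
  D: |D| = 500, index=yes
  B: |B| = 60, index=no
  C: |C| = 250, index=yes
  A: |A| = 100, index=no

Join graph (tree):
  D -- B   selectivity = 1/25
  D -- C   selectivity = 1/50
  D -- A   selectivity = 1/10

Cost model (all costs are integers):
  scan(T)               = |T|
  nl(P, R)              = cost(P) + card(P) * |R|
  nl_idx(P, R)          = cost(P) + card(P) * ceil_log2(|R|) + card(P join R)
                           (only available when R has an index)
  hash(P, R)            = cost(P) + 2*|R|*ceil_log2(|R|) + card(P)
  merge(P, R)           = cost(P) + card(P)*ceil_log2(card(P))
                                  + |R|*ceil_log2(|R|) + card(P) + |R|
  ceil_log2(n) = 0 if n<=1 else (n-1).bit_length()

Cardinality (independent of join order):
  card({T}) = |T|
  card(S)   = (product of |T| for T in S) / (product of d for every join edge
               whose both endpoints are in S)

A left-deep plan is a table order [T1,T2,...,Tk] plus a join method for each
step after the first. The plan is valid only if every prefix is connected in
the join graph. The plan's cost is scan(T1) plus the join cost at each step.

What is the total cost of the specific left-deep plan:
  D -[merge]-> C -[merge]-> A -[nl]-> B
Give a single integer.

step 1: scan D: cost=500, card=500
step 2: join C via merge
    card(P join C) = 500*250/(50) = 2500
    cost = 500 + 500*9 + 250*8 + 500 + 250 = 7750
step 3: join A via merge
    card(P join A) = 2500*100/(10) = 25000
    cost = 7750 + 2500*12 + 100*7 + 2500 + 100 = 41050
step 4: join B via nl
    card(P join B) = 25000*60/(25) = 60000
    cost = 41050 + 25000*60 = 1541050

1541050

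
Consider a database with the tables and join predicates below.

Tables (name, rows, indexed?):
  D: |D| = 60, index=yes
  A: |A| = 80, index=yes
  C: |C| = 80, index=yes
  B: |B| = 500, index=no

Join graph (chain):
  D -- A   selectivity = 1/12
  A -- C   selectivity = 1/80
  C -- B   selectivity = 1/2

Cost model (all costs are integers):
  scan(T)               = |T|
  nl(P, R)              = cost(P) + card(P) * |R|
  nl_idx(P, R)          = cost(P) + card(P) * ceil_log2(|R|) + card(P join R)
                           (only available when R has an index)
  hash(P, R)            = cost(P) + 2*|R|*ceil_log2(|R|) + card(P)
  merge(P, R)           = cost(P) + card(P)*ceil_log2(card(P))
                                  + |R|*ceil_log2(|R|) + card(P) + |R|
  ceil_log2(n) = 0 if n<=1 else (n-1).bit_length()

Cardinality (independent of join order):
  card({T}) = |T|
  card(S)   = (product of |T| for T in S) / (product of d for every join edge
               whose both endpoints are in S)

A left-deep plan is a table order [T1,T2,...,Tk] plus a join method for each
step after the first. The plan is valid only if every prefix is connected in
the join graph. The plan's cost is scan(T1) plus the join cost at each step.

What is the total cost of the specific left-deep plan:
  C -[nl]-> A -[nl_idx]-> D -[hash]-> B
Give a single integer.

16760

step 1: scan C: cost=80, card=80
step 2: join A via nl
    card(P join A) = 80*80/(80) = 80
    cost = 80 + 80*80 = 6480
step 3: join D via nl_idx
    card(P join D) = 80*60/(12) = 400
    cost = 6480 + 80*6 + 400 = 7360
step 4: join B via hash
    card(P join B) = 400*500/(2) = 100000
    cost = 7360 + 2*500*9 + 400 = 16760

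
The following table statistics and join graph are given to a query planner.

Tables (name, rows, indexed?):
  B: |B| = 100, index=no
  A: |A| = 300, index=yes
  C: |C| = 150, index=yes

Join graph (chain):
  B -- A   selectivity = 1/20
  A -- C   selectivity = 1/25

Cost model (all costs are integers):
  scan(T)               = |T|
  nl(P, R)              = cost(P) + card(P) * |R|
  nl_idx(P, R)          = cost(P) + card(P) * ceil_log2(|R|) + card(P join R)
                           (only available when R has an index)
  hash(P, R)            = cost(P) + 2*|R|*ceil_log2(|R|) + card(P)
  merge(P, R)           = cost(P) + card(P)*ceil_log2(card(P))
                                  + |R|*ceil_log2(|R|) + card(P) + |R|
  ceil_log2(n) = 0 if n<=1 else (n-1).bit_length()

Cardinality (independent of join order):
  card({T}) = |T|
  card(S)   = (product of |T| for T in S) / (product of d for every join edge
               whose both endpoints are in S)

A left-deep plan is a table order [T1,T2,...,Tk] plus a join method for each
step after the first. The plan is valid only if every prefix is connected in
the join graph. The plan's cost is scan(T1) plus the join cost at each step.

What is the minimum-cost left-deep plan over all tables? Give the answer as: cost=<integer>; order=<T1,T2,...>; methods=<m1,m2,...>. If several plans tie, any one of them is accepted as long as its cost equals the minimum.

Selinger DP (subsets sized 1..n):
  {B}: scan cost=100, card=100
  {A}: scan cost=300, card=300
  {C}: scan cost=150, card=150
  {AB}: card=1500; try (B,hash)→2000, (A,nl_idx)→2500, (A,merge)→3900, (B,merge)→4100, (A,hash)→5600, (A,nl)→30100 …(+1); best=2000 via (B,hash)
  {AC}: card=1800; try (C,hash)→3000, (A,nl_idx)→3300, (C,nl_idx)→4500, (A,merge)→4500, (C,merge)→4650, (A,hash)→5700 …(+2); best=3000 via (C,hash)
  {ABC}: card=9000; try (C,hash)→5900, (B,hash)→6200, (C,merge)→21350, (C,nl_idx)→23000, (B,merge)→25400, (B,nl)→183000 …(+1); best=5900 via (C,hash)

cost=5900; order=A,B,C; methods=hash,hash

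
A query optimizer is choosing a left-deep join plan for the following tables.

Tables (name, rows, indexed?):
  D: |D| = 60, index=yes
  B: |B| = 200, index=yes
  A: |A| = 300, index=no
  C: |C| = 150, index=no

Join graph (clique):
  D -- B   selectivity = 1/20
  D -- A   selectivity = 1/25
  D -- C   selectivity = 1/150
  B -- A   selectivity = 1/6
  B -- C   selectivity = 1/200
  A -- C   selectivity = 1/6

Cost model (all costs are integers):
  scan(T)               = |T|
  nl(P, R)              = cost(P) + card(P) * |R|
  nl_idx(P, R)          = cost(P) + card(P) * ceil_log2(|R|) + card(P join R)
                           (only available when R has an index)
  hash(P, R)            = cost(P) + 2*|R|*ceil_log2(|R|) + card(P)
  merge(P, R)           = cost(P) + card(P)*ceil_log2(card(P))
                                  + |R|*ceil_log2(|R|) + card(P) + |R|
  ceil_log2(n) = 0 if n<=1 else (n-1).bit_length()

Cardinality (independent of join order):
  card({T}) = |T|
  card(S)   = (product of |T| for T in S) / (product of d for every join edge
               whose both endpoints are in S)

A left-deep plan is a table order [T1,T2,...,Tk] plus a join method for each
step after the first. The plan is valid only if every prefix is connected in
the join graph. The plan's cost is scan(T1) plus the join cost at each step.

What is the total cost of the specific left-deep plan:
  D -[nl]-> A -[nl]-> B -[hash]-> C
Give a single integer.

step 1: scan D: cost=60, card=60
step 2: join A via nl
    card(P join A) = 60*300/(25) = 720
    cost = 60 + 60*300 = 18060
step 3: join B via nl
    card(P join B) = 720*200/(20*6) = 1200
    cost = 18060 + 720*200 = 162060
step 4: join C via hash
    card(P join C) = 1200*150/(150*200*6) = 1
    cost = 162060 + 2*150*8 + 1200 = 165660

165660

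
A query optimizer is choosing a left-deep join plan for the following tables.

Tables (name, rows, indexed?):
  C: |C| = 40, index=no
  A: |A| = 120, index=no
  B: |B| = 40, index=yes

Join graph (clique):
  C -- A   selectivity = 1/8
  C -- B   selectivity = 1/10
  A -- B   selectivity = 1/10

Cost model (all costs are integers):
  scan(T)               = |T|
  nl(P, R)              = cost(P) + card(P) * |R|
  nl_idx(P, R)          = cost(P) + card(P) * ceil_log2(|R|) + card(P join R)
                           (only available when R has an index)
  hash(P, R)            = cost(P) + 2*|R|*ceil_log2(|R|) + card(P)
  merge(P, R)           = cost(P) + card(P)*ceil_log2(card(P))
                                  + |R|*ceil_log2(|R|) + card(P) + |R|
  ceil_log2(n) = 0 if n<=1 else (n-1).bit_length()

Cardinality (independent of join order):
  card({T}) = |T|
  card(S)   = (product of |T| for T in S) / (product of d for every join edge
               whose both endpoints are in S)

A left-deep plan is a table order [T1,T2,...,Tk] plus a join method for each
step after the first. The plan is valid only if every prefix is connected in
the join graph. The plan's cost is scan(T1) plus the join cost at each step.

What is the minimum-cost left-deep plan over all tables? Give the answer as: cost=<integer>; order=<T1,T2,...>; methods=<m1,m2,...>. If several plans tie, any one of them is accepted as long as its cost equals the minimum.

Selinger DP (subsets sized 1..n):
  {C}: scan cost=40, card=40
  {A}: scan cost=120, card=120
  {B}: scan cost=40, card=40
  {AC}: card=600; try (C,hash)→720, (A,merge)→1280, (C,merge)→1360, (A,hash)→1760, (A,nl)→4840, (C,nl)→4920; best=720 via (C,hash)
  {BC}: card=160; try (B,nl_idx)→440, (C,hash)→560, (B,hash)→560, (C,merge)→600, (B,merge)→600, (C,nl)→1640 …(+1); best=440 via (B,nl_idx)
  {AB}: card=480; try (B,hash)→720, (A,merge)→1280, (B,nl_idx)→1320, (B,merge)→1360, (A,hash)→1760, (A,nl)→4840 …(+1); best=720 via (B,hash)
  {ABC}: card=240; try (C,hash)→1680, (B,hash)→1800, (A,hash)→2280, (A,merge)→2840, (B,nl_idx)→4560, (C,merge)→5800 …(+4); best=1680 via (C,hash)

cost=1680; order=A,B,C; methods=hash,hash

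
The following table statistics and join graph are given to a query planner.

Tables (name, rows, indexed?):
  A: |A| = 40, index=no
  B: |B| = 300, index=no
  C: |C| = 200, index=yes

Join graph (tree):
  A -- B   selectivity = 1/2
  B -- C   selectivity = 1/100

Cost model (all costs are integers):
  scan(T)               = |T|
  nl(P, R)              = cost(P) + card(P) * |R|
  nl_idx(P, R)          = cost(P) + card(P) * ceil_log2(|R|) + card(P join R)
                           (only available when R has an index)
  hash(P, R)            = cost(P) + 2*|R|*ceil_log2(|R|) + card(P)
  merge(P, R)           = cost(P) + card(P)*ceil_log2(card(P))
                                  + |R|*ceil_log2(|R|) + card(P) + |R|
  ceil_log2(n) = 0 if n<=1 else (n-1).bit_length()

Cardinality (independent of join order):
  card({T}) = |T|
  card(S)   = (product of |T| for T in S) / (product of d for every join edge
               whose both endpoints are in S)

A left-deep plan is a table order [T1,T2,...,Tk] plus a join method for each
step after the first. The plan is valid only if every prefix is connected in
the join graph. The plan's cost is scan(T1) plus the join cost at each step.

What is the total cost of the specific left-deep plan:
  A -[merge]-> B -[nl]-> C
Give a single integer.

1203320

step 1: scan A: cost=40, card=40
step 2: join B via merge
    card(P join B) = 40*300/(2) = 6000
    cost = 40 + 40*6 + 300*9 + 40 + 300 = 3320
step 3: join C via nl
    card(P join C) = 6000*200/(100) = 12000
    cost = 3320 + 6000*200 = 1203320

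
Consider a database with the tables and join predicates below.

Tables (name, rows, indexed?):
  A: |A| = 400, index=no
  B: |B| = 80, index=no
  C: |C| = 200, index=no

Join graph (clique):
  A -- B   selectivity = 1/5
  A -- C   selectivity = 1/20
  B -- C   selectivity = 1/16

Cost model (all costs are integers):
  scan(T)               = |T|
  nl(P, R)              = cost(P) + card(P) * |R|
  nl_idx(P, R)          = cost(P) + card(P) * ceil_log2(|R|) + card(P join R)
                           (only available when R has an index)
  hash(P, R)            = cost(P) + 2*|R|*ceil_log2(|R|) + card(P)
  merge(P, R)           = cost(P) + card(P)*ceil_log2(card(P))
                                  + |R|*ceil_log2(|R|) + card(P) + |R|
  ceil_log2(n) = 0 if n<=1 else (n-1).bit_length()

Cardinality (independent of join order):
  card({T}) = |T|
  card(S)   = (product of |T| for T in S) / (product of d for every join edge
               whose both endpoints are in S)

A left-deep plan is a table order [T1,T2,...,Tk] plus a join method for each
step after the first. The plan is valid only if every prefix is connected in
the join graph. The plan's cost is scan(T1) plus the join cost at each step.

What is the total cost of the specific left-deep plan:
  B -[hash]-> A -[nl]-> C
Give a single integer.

1287360

step 1: scan B: cost=80, card=80
step 2: join A via hash
    card(P join A) = 80*400/(5) = 6400
    cost = 80 + 2*400*9 + 80 = 7360
step 3: join C via nl
    card(P join C) = 6400*200/(20*16) = 4000
    cost = 7360 + 6400*200 = 1287360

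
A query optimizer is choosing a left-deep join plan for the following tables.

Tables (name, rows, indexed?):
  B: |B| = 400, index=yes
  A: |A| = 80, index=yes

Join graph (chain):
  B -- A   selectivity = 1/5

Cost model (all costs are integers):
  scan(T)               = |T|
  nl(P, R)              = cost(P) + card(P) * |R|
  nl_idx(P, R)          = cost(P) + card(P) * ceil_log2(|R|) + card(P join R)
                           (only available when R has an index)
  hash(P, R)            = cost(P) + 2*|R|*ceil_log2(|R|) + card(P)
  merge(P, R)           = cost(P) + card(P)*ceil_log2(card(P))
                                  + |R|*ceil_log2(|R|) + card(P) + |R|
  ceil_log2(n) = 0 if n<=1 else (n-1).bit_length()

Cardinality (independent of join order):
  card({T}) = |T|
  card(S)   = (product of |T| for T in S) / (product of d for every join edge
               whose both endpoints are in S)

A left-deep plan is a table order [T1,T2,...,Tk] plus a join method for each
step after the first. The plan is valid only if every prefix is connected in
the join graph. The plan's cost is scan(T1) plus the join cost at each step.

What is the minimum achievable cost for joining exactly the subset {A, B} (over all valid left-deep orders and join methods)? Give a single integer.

Selinger DP over subsets of {A,B}:
  {B}: scan cost=400, card=400
  {A}: scan cost=80, card=80
  {AB}: card=6400; try (A,hash)→1920, (B,merge)→4720, (A,merge)→5040, (B,nl_idx)→7200, (B,hash)→7360, (A,nl_idx)→9600 …(+2); best=1920 via (A,hash)

1920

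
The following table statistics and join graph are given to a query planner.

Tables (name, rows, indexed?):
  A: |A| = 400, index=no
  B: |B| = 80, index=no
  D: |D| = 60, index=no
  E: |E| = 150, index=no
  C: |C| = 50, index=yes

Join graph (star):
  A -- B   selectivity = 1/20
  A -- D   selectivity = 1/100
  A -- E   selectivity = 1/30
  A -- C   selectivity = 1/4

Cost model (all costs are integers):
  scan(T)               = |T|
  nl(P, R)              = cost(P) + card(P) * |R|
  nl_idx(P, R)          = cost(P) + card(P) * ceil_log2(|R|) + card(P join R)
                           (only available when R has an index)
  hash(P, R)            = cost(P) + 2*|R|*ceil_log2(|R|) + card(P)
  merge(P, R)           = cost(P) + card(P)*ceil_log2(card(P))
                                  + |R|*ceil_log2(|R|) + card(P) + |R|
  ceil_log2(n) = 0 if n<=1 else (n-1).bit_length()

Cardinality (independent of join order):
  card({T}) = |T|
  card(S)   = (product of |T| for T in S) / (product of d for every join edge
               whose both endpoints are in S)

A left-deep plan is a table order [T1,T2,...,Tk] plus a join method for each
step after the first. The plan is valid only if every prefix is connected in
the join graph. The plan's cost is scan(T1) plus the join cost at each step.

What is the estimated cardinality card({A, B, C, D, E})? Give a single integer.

60000

Tables in S: A(400), B(80), C(50), D(60), E(150)
Edges inside S: A-B(d=20), A-D(d=100), A-E(d=30), A-C(d=4)
numerator = 400 * 80 * 50 * 60 * 150 = 14400000000
denominator = 20 * 100 * 30 * 4 = 240000
card(S) = 14400000000 / 240000 = 60000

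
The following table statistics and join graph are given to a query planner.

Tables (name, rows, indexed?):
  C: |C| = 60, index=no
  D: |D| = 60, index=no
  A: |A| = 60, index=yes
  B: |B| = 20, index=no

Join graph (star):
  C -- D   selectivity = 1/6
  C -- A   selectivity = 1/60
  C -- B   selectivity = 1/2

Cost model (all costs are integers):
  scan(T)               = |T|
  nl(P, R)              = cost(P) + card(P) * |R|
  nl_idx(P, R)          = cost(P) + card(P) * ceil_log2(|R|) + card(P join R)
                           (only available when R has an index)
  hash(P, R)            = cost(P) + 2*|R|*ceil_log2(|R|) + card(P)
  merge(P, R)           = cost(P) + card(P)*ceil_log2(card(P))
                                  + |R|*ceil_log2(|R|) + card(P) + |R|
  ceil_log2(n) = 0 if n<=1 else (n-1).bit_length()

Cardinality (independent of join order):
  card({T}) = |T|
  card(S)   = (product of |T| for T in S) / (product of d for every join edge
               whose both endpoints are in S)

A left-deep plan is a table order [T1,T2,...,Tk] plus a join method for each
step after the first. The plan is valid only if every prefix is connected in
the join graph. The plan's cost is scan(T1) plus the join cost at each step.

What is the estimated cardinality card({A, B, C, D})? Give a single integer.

6000

Tables in S: A(60), B(20), C(60), D(60)
Edges inside S: C-D(d=6), C-A(d=60), C-B(d=2)
numerator = 60 * 20 * 60 * 60 = 4320000
denominator = 6 * 60 * 2 = 720
card(S) = 4320000 / 720 = 6000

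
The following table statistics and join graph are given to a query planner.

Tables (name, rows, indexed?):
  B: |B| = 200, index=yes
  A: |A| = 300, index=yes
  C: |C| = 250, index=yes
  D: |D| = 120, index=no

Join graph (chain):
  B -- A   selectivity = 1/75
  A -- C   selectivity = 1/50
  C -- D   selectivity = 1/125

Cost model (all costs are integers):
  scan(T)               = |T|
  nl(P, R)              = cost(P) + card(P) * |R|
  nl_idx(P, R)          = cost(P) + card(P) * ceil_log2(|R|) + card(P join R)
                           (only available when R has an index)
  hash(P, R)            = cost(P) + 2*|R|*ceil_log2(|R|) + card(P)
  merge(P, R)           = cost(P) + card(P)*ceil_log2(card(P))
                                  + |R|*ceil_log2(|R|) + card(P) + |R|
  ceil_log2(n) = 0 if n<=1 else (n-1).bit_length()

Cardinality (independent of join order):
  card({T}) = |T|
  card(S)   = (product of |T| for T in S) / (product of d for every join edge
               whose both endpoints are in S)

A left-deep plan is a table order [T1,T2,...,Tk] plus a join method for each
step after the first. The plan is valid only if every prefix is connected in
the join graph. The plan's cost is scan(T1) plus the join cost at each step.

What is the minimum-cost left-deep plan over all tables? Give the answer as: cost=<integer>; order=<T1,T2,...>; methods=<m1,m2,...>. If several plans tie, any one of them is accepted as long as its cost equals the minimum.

Selinger DP (subsets sized 1..n):
  {B}: scan cost=200, card=200
  {A}: scan cost=300, card=300
  {C}: scan cost=250, card=250
  {D}: scan cost=120, card=120
  {AB}: card=800; try (A,nl_idx)→2800, (B,nl_idx)→3500, (B,hash)→3800, (A,merge)→5000, (B,merge)→5100, (A,hash)→5800 …(+2); best=2800 via (A,nl_idx)
  {AC}: card=1500; try (A,nl_idx)→4000, (C,nl_idx)→4200, (C,hash)→4600, (A,merge)→5500, (C,merge)→5550, (A,hash)→5900 …(+2); best=4000 via (A,nl_idx)
  {CD}: card=240; try (C,nl_idx)→1320, (D,hash)→2180, (C,merge)→3330, (D,merge)→3460, (C,hash)→4240, (C,nl)→30120 …(+1); best=1320 via (C,nl_idx)
  {ABC}: card=4000; try (C,hash)→7600, (B,hash)→8700, (C,nl_idx)→13200, (C,merge)→13850, (B,nl_idx)→20000, (B,merge)→23800 …(+2); best=7600 via (C,hash)
  {ACD}: card=1440; try (A,nl_idx)→4920, (A,merge)→6480, (A,hash)→6960, (D,hash)→7180, (D,merge)→22960, (A,nl)→73320 …(+1); best=4920 via (A,nl_idx)
  {ABCD}: card=3840; try (B,hash)→9560, (D,hash)→13280, (B,nl_idx)→20280, (B,merge)→24000, (D,merge)→60560, (B,nl)→292920 …(+1); best=9560 via (B,hash)

cost=9560; order=D,C,A,B; methods=nl_idx,nl_idx,hash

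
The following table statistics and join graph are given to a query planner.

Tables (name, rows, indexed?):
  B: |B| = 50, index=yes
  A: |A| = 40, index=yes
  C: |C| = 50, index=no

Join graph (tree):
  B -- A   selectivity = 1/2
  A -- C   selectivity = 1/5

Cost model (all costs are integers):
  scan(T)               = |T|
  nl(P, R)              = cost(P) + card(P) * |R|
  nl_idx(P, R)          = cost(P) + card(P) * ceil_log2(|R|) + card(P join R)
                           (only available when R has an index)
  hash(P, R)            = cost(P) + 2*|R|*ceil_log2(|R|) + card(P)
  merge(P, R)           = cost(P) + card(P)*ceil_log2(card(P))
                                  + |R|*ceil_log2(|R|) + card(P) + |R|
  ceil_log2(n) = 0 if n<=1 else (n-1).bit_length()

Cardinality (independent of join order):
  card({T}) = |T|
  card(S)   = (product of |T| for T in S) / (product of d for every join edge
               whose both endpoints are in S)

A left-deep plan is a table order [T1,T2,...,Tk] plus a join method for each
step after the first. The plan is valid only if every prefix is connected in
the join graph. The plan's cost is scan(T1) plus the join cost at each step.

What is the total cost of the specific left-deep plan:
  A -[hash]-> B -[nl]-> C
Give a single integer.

step 1: scan A: cost=40, card=40
step 2: join B via hash
    card(P join B) = 40*50/(2) = 1000
    cost = 40 + 2*50*6 + 40 = 680
step 3: join C via nl
    card(P join C) = 1000*50/(5) = 10000
    cost = 680 + 1000*50 = 50680

50680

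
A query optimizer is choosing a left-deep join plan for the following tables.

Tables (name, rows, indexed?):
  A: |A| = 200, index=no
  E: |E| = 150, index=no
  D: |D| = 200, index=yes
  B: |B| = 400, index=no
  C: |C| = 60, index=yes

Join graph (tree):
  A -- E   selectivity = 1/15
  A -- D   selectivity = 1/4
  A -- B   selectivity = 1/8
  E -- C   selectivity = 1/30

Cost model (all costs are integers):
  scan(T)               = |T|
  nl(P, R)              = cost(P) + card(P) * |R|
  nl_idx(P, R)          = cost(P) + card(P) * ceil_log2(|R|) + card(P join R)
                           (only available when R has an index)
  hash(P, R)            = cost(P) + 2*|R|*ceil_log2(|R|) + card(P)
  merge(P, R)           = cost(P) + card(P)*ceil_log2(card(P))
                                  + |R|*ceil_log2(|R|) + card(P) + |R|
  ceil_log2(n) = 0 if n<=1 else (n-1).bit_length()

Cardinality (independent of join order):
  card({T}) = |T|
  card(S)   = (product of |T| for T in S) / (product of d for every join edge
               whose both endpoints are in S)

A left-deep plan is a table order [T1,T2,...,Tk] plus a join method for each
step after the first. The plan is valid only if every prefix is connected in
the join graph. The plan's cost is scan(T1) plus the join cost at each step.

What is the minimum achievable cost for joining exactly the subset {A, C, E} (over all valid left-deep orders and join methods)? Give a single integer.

Selinger DP over subsets of {A,C,E}:
  {A}: scan cost=200, card=200
  {E}: scan cost=150, card=150
  {C}: scan cost=60, card=60
  {AE}: card=2000; try (E,hash)→2800, (A,merge)→3300, (E,merge)→3350, (A,hash)→3500, (A,nl)→30150, (E,nl)→30200; best=2800 via (E,hash)
  {CE}: card=300; try (C,hash)→1020, (C,nl_idx)→1350, (E,merge)→1830, (C,merge)→1920, (E,hash)→2520, (E,nl)→9060 …(+1); best=1020 via (C,hash)
  {ACE}: card=4000; try (A,hash)→4520, (C,hash)→5520, (A,merge)→5820, (C,nl_idx)→18800, (C,merge)→27220, (A,nl)→61020 …(+1); best=4520 via (A,hash)

4520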